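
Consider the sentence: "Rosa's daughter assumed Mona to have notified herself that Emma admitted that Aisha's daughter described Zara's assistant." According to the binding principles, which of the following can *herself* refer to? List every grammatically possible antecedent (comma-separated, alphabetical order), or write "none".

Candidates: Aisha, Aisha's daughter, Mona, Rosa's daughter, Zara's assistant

*herself* is a reflexive; Principle A requires it to be bound within its binding domain — the clause headed by 'notified'.
— Aisha: possessor inside the subject DP of the clause headed by 'described'; does not c-command the reflexive — cannot bind it (Principle A).
— Aisha's daughter: subject of the clause headed by 'described'; does not c-command the reflexive — cannot bind it (Principle A).
— Mona: subject of the clause headed by 'notified'; c-commands the reflexive within its binding domain — allowed (Principle A).
— Rosa's daughter: subject of the matrix clause; c-commands the reflexive but lies outside its binding domain — cannot bind it (Principle A).
— Zara's assistant: object of the clause headed by 'described'; does not c-command the reflexive — cannot bind it (Principle A).

Mona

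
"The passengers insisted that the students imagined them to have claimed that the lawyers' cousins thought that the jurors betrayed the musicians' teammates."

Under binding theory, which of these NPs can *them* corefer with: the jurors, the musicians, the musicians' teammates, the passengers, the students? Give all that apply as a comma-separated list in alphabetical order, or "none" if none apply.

the passengers

*them* is a pronoun; Principle B requires it to be free in its binding domain — the clause headed by 'imagined'.
— the jurors: subject of the clause headed by 'betrayed'; is c-commanded by the pronoun; coreference would bind this R-expression — blocked (Principle C).
— the musicians: possessor inside the object DP of the clause headed by 'betrayed'; is c-commanded by the pronoun; coreference would bind this R-expression — blocked (Principle C).
— the musicians' teammates: object of the clause headed by 'betrayed'; is c-commanded by the pronoun; coreference would bind this R-expression — blocked (Principle C).
— the passengers: subject of the matrix clause; c-commands the pronoun but lies outside its binding domain — allowed.
— the students: subject of the clause headed by 'imagined'; c-commands the pronoun within its binding domain — blocked (Principle B).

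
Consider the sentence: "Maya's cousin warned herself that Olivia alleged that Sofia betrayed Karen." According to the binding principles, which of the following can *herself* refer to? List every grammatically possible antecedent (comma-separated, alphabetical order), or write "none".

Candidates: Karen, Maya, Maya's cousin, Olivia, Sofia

*herself* is a reflexive; Principle A requires it to be bound within its binding domain — the matrix clause.
— Karen: object of the clause headed by 'betrayed'; does not c-command the reflexive — cannot bind it (Principle A).
— Maya: possessor inside the subject DP of the matrix clause; does not c-command the reflexive — cannot bind it (Principle A).
— Maya's cousin: subject of the matrix clause; c-commands the reflexive within its binding domain — allowed (Principle A).
— Olivia: subject of the clause headed by 'alleged'; does not c-command the reflexive — cannot bind it (Principle A).
— Sofia: subject of the clause headed by 'betrayed'; does not c-command the reflexive — cannot bind it (Principle A).

Maya's cousin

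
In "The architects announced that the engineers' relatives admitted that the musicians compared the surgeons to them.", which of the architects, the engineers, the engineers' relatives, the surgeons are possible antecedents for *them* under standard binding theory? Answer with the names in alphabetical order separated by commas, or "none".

*them* is a pronoun; Principle B requires it to be free in its binding domain — the clause headed by 'compared'.
— the architects: subject of the matrix clause; c-commands the pronoun but lies outside its binding domain — allowed.
— the engineers: possessor inside the subject DP of the clause headed by 'admitted'; does not c-command the pronoun — Principle B does not apply; allowed.
— the engineers' relatives: subject of the clause headed by 'admitted'; c-commands the pronoun but lies outside its binding domain — allowed.
— the surgeons: object of the clause headed by 'compared'; c-commands the pronoun within its binding domain — blocked (Principle B).

the architects, the engineers, the engineers' relatives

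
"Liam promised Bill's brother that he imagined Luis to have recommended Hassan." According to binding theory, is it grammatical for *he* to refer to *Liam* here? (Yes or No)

*Liam* is an R-expression; Principle C requires it to be free (not bound by any c-commanding expression).
— he: subject of the clause headed by 'imagined'; the pronoun does not c-command the R-expression — coreference allowed.

Yes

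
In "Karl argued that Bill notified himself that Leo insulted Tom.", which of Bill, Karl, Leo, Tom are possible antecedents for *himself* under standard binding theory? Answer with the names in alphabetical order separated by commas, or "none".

*himself* is a reflexive; Principle A requires it to be bound within its binding domain — the clause headed by 'notified'.
— Bill: subject of the clause headed by 'notified'; c-commands the reflexive within its binding domain — allowed (Principle A).
— Karl: subject of the matrix clause; c-commands the reflexive but lies outside its binding domain — cannot bind it (Principle A).
— Leo: subject of the clause headed by 'insulted'; does not c-command the reflexive — cannot bind it (Principle A).
— Tom: object of the clause headed by 'insulted'; does not c-command the reflexive — cannot bind it (Principle A).

Bill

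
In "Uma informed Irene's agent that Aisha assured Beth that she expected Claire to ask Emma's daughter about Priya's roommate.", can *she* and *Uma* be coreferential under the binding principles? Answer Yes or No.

Yes

*Uma* is an R-expression; Principle C requires it to be free (not bound by any c-commanding expression).
— she: subject of the clause headed by 'expected'; the pronoun does not c-command the R-expression — coreference allowed.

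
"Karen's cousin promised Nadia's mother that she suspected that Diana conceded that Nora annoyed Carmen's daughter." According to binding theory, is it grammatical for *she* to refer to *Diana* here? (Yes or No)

*Diana* is an R-expression; Principle C requires it to be free (not bound by any c-commanding expression).
— she: subject of the clause headed by 'suspected'; the pronoun c-commands the R-expression — coreference blocked (Principle C).

No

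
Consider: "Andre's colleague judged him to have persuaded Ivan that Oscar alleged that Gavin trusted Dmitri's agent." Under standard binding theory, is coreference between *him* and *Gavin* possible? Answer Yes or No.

*Gavin* is an R-expression; Principle C requires it to be free (not bound by any c-commanding expression).
— him: subject of the clause headed by 'persuaded'; the pronoun c-commands the R-expression — coreference blocked (Principle C).

No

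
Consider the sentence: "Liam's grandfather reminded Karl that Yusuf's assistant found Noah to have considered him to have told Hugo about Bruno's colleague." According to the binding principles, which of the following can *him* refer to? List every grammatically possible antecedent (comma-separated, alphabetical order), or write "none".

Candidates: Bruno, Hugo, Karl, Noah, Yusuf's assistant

Karl, Yusuf's assistant

*him* is a pronoun; Principle B requires it to be free in its binding domain — the clause headed by 'considered'.
— Bruno: possessor inside the second object DP of the clause headed by 'told'; is c-commanded by the pronoun; coreference would bind this R-expression — blocked (Principle C).
— Hugo: object of the clause headed by 'told'; is c-commanded by the pronoun; coreference would bind this R-expression — blocked (Principle C).
— Karl: object of the matrix clause; c-commands the pronoun but lies outside its binding domain — allowed.
— Noah: subject of the clause headed by 'considered'; c-commands the pronoun within its binding domain — blocked (Principle B).
— Yusuf's assistant: subject of the clause headed by 'found'; c-commands the pronoun but lies outside its binding domain — allowed.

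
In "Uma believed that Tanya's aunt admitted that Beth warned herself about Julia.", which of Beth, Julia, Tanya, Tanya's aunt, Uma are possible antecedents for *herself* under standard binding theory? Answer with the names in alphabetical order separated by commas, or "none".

Beth

*herself* is a reflexive; Principle A requires it to be bound within its binding domain — the clause headed by 'warned'.
— Beth: subject of the clause headed by 'warned'; c-commands the reflexive within its binding domain — allowed (Principle A).
— Julia: second object of the clause headed by 'warned'; does not c-command the reflexive — cannot bind it (Principle A).
— Tanya: possessor inside the subject DP of the clause headed by 'admitted'; does not c-command the reflexive — cannot bind it (Principle A).
— Tanya's aunt: subject of the clause headed by 'admitted'; c-commands the reflexive but lies outside its binding domain — cannot bind it (Principle A).
— Uma: subject of the matrix clause; c-commands the reflexive but lies outside its binding domain — cannot bind it (Principle A).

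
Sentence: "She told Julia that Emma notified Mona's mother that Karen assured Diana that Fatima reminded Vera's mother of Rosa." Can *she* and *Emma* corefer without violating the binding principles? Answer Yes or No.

No

*Emma* is an R-expression; Principle C requires it to be free (not bound by any c-commanding expression).
— she: subject of the matrix clause; the pronoun c-commands the R-expression — coreference blocked (Principle C).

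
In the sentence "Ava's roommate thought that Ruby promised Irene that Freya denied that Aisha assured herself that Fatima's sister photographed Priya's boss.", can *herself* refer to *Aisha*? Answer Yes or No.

Yes

*herself* is a reflexive; Principle A requires it to be bound within its binding domain — the clause headed by 'assured'.
— Aisha: subject of the clause headed by 'assured'; c-commands the reflexive within its binding domain — allowed (Principle A).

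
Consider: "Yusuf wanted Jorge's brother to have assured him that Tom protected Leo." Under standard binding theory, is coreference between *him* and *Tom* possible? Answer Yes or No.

No

*Tom* is an R-expression; Principle C requires it to be free (not bound by any c-commanding expression).
— him: object of the clause headed by 'assured'; the pronoun c-commands the R-expression — coreference blocked (Principle C).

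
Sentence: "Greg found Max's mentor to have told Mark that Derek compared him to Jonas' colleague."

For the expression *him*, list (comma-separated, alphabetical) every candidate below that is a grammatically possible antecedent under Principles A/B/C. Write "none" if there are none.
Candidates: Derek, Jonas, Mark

Mark

*him* is a pronoun; Principle B requires it to be free in its binding domain — the clause headed by 'compared'.
— Derek: subject of the clause headed by 'compared'; c-commands the pronoun within its binding domain — blocked (Principle B).
— Jonas: possessor inside the second object DP of the clause headed by 'compared'; is c-commanded by the pronoun; coreference would bind this R-expression — blocked (Principle C).
— Mark: object of the clause headed by 'told'; c-commands the pronoun but lies outside its binding domain — allowed.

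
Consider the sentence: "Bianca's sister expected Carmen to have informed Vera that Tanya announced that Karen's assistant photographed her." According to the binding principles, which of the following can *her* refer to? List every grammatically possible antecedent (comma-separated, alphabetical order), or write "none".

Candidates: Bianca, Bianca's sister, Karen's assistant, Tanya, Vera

Bianca, Bianca's sister, Tanya, Vera

*her* is a pronoun; Principle B requires it to be free in its binding domain — the clause headed by 'photographed'.
— Bianca: possessor inside the subject DP of the matrix clause; does not c-command the pronoun — Principle B does not apply; allowed.
— Bianca's sister: subject of the matrix clause; c-commands the pronoun but lies outside its binding domain — allowed.
— Karen's assistant: subject of the clause headed by 'photographed'; c-commands the pronoun within its binding domain — blocked (Principle B).
— Tanya: subject of the clause headed by 'announced'; c-commands the pronoun but lies outside its binding domain — allowed.
— Vera: object of the clause headed by 'informed'; c-commands the pronoun but lies outside its binding domain — allowed.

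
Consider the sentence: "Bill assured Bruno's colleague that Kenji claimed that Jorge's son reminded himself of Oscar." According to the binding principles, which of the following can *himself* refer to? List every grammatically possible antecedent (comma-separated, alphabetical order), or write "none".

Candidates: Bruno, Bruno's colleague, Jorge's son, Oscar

*himself* is a reflexive; Principle A requires it to be bound within its binding domain — the clause headed by 'reminded'.
— Bruno: possessor inside the object DP of the matrix clause; does not c-command the reflexive — cannot bind it (Principle A).
— Bruno's colleague: object of the matrix clause; c-commands the reflexive but lies outside its binding domain — cannot bind it (Principle A).
— Jorge's son: subject of the clause headed by 'reminded'; c-commands the reflexive within its binding domain — allowed (Principle A).
— Oscar: second object of the clause headed by 'reminded'; does not c-command the reflexive — cannot bind it (Principle A).

Jorge's son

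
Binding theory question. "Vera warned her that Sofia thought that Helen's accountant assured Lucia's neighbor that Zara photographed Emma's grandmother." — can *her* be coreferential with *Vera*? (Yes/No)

*her* is a pronoun; Principle B requires it to be free in its binding domain — the matrix clause.
— Vera: subject of the matrix clause; c-commands the pronoun within its binding domain — blocked (Principle B).

No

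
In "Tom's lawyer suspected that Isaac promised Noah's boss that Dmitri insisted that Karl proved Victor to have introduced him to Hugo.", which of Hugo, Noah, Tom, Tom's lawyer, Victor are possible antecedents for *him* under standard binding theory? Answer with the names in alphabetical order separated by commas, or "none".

Noah, Tom, Tom's lawyer

*him* is a pronoun; Principle B requires it to be free in its binding domain — the clause headed by 'introduced'.
— Hugo: second object of the clause headed by 'introduced'; is c-commanded by the pronoun; coreference would bind this R-expression — blocked (Principle C).
— Noah: possessor inside the object DP of the clause headed by 'promised'; does not c-command the pronoun — Principle B does not apply; allowed.
— Tom: possessor inside the subject DP of the matrix clause; does not c-command the pronoun — Principle B does not apply; allowed.
— Tom's lawyer: subject of the matrix clause; c-commands the pronoun but lies outside its binding domain — allowed.
— Victor: subject of the clause headed by 'introduced'; c-commands the pronoun within its binding domain — blocked (Principle B).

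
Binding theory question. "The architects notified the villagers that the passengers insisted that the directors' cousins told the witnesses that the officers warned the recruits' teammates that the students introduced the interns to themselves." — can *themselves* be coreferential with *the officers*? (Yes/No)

No

*themselves* is a reflexive; Principle A requires it to be bound within its binding domain — the clause headed by 'introduced'.
— the officers: subject of the clause headed by 'warned'; c-commands the reflexive but lies outside its binding domain — cannot bind it (Principle A).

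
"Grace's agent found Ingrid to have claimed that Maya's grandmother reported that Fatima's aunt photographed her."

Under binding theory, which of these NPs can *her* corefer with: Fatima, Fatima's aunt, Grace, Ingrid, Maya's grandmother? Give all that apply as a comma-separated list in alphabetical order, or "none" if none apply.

*her* is a pronoun; Principle B requires it to be free in its binding domain — the clause headed by 'photographed'.
— Fatima: possessor inside the subject DP of the clause headed by 'photographed'; does not c-command the pronoun — Principle B does not apply; allowed.
— Fatima's aunt: subject of the clause headed by 'photographed'; c-commands the pronoun within its binding domain — blocked (Principle B).
— Grace: possessor inside the subject DP of the matrix clause; does not c-command the pronoun — Principle B does not apply; allowed.
— Ingrid: subject of the clause headed by 'claimed'; c-commands the pronoun but lies outside its binding domain — allowed.
— Maya's grandmother: subject of the clause headed by 'reported'; c-commands the pronoun but lies outside its binding domain — allowed.

Fatima, Grace, Ingrid, Maya's grandmother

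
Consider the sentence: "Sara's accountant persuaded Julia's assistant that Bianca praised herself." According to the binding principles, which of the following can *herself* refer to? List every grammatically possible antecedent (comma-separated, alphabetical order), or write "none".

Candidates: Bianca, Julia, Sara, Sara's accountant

Bianca

*herself* is a reflexive; Principle A requires it to be bound within its binding domain — the clause headed by 'praised'.
— Bianca: subject of the clause headed by 'praised'; c-commands the reflexive within its binding domain — allowed (Principle A).
— Julia: possessor inside the object DP of the matrix clause; does not c-command the reflexive — cannot bind it (Principle A).
— Sara: possessor inside the subject DP of the matrix clause; does not c-command the reflexive — cannot bind it (Principle A).
— Sara's accountant: subject of the matrix clause; c-commands the reflexive but lies outside its binding domain — cannot bind it (Principle A).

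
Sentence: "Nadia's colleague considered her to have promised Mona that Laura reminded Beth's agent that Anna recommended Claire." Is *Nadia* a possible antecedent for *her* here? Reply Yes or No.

*her* is a pronoun; Principle B requires it to be free in its binding domain — the matrix clause.
— Nadia: possessor inside the subject DP of the matrix clause; does not c-command the pronoun — Principle B does not apply; allowed.

Yes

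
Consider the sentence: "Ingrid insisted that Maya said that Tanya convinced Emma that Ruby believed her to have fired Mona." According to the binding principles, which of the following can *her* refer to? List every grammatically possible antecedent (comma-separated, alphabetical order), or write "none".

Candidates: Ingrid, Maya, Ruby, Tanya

*her* is a pronoun; Principle B requires it to be free in its binding domain — the clause headed by 'believed'.
— Ingrid: subject of the matrix clause; c-commands the pronoun but lies outside its binding domain — allowed.
— Maya: subject of the clause headed by 'said'; c-commands the pronoun but lies outside its binding domain — allowed.
— Ruby: subject of the clause headed by 'believed'; c-commands the pronoun within its binding domain — blocked (Principle B).
— Tanya: subject of the clause headed by 'convinced'; c-commands the pronoun but lies outside its binding domain — allowed.

Ingrid, Maya, Tanya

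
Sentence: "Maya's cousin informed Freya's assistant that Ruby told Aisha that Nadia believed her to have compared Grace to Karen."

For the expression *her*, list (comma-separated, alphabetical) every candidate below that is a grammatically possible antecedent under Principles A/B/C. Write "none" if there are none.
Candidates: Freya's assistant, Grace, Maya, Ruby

Freya's assistant, Maya, Ruby

*her* is a pronoun; Principle B requires it to be free in its binding domain — the clause headed by 'believed'.
— Freya's assistant: object of the matrix clause; c-commands the pronoun but lies outside its binding domain — allowed.
— Grace: object of the clause headed by 'compared'; is c-commanded by the pronoun; coreference would bind this R-expression — blocked (Principle C).
— Maya: possessor inside the subject DP of the matrix clause; does not c-command the pronoun — Principle B does not apply; allowed.
— Ruby: subject of the clause headed by 'told'; c-commands the pronoun but lies outside its binding domain — allowed.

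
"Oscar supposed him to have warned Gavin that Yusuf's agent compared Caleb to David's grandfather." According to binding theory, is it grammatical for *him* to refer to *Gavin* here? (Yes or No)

No

*Gavin* is an R-expression; Principle C requires it to be free (not bound by any c-commanding expression).
— him: subject of the clause headed by 'warned'; the pronoun c-commands the R-expression — coreference blocked (Principle C).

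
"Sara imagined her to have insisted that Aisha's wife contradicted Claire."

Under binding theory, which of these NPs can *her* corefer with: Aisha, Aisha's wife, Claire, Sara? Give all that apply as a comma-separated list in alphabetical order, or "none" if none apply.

*her* is a pronoun; Principle B requires it to be free in its binding domain — the matrix clause.
— Aisha: possessor inside the subject DP of the clause headed by 'contradicted'; is c-commanded by the pronoun; coreference would bind this R-expression — blocked (Principle C).
— Aisha's wife: subject of the clause headed by 'contradicted'; is c-commanded by the pronoun; coreference would bind this R-expression — blocked (Principle C).
— Claire: object of the clause headed by 'contradicted'; is c-commanded by the pronoun; coreference would bind this R-expression — blocked (Principle C).
— Sara: subject of the matrix clause; c-commands the pronoun within its binding domain — blocked (Principle B).

none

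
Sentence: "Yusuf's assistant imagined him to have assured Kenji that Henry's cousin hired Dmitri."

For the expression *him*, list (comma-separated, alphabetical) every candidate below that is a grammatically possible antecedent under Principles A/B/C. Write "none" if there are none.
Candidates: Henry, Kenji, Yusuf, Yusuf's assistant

Yusuf

*him* is a pronoun; Principle B requires it to be free in its binding domain — the matrix clause.
— Henry: possessor inside the subject DP of the clause headed by 'hired'; is c-commanded by the pronoun; coreference would bind this R-expression — blocked (Principle C).
— Kenji: object of the clause headed by 'assured'; is c-commanded by the pronoun; coreference would bind this R-expression — blocked (Principle C).
— Yusuf: possessor inside the subject DP of the matrix clause; does not c-command the pronoun — Principle B does not apply; allowed.
— Yusuf's assistant: subject of the matrix clause; c-commands the pronoun within its binding domain — blocked (Principle B).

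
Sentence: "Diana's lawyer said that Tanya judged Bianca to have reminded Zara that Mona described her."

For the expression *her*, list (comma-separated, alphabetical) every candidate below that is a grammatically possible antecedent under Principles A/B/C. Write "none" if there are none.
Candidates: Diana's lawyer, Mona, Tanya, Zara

Diana's lawyer, Tanya, Zara

*her* is a pronoun; Principle B requires it to be free in its binding domain — the clause headed by 'described'.
— Diana's lawyer: subject of the matrix clause; c-commands the pronoun but lies outside its binding domain — allowed.
— Mona: subject of the clause headed by 'described'; c-commands the pronoun within its binding domain — blocked (Principle B).
— Tanya: subject of the clause headed by 'judged'; c-commands the pronoun but lies outside its binding domain — allowed.
— Zara: object of the clause headed by 'reminded'; c-commands the pronoun but lies outside its binding domain — allowed.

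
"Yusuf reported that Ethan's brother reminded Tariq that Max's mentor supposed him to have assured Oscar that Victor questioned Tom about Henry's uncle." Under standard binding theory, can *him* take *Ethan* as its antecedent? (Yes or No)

Yes

*him* is a pronoun; Principle B requires it to be free in its binding domain — the clause headed by 'supposed'.
— Ethan: possessor inside the subject DP of the clause headed by 'reminded'; does not c-command the pronoun — Principle B does not apply; allowed.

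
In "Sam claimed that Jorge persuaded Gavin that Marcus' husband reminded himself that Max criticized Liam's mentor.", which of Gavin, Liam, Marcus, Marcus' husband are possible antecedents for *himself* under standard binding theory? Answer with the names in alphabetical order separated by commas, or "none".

Marcus' husband

*himself* is a reflexive; Principle A requires it to be bound within its binding domain — the clause headed by 'reminded'.
— Gavin: object of the clause headed by 'persuaded'; c-commands the reflexive but lies outside its binding domain — cannot bind it (Principle A).
— Liam: possessor inside the object DP of the clause headed by 'criticized'; does not c-command the reflexive — cannot bind it (Principle A).
— Marcus: possessor inside the subject DP of the clause headed by 'reminded'; does not c-command the reflexive — cannot bind it (Principle A).
— Marcus' husband: subject of the clause headed by 'reminded'; c-commands the reflexive within its binding domain — allowed (Principle A).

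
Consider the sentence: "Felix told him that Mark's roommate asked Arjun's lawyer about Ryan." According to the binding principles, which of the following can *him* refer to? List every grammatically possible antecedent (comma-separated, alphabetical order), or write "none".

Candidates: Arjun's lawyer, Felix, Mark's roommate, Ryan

*him* is a pronoun; Principle B requires it to be free in its binding domain — the matrix clause.
— Arjun's lawyer: object of the clause headed by 'asked'; is c-commanded by the pronoun; coreference would bind this R-expression — blocked (Principle C).
— Felix: subject of the matrix clause; c-commands the pronoun within its binding domain — blocked (Principle B).
— Mark's roommate: subject of the clause headed by 'asked'; is c-commanded by the pronoun; coreference would bind this R-expression — blocked (Principle C).
— Ryan: second object of the clause headed by 'asked'; is c-commanded by the pronoun; coreference would bind this R-expression — blocked (Principle C).

none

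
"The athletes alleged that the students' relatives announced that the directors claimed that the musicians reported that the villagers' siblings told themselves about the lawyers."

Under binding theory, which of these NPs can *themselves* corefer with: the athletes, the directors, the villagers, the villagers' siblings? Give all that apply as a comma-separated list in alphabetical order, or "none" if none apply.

*themselves* is a reflexive; Principle A requires it to be bound within its binding domain — the clause headed by 'told'.
— the athletes: subject of the matrix clause; c-commands the reflexive but lies outside its binding domain — cannot bind it (Principle A).
— the directors: subject of the clause headed by 'claimed'; c-commands the reflexive but lies outside its binding domain — cannot bind it (Principle A).
— the villagers: possessor inside the subject DP of the clause headed by 'told'; does not c-command the reflexive — cannot bind it (Principle A).
— the villagers' siblings: subject of the clause headed by 'told'; c-commands the reflexive within its binding domain — allowed (Principle A).

the villagers' siblings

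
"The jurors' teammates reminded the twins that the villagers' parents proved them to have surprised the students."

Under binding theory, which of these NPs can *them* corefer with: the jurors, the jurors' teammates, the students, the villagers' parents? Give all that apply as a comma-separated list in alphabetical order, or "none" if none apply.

*them* is a pronoun; Principle B requires it to be free in its binding domain — the clause headed by 'proved'.
— the jurors: possessor inside the subject DP of the matrix clause; does not c-command the pronoun — Principle B does not apply; allowed.
— the jurors' teammates: subject of the matrix clause; c-commands the pronoun but lies outside its binding domain — allowed.
— the students: object of the clause headed by 'surprised'; is c-commanded by the pronoun; coreference would bind this R-expression — blocked (Principle C).
— the villagers' parents: subject of the clause headed by 'proved'; c-commands the pronoun within its binding domain — blocked (Principle B).

the jurors, the jurors' teammates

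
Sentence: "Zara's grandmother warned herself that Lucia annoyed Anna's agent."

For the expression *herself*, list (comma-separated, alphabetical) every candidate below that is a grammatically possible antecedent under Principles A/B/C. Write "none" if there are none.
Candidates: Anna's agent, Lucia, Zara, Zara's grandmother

*herself* is a reflexive; Principle A requires it to be bound within its binding domain — the matrix clause.
— Anna's agent: object of the clause headed by 'annoyed'; does not c-command the reflexive — cannot bind it (Principle A).
— Lucia: subject of the clause headed by 'annoyed'; does not c-command the reflexive — cannot bind it (Principle A).
— Zara: possessor inside the subject DP of the matrix clause; does not c-command the reflexive — cannot bind it (Principle A).
— Zara's grandmother: subject of the matrix clause; c-commands the reflexive within its binding domain — allowed (Principle A).

Zara's grandmother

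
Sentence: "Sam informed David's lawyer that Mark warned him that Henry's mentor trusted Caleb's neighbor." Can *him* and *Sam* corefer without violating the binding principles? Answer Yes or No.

*Sam* is an R-expression; Principle C requires it to be free (not bound by any c-commanding expression).
— him: object of the clause headed by 'warned'; the pronoun does not c-command the R-expression — coreference allowed.

Yes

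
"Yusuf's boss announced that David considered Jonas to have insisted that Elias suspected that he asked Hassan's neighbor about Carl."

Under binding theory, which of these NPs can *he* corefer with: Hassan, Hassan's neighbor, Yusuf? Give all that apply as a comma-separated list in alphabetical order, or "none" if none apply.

Yusuf

*he* is a pronoun; Principle B requires it to be free in its binding domain — the clause headed by 'asked'.
— Hassan: possessor inside the object DP of the clause headed by 'asked'; is c-commanded by the pronoun; coreference would bind this R-expression — blocked (Principle C).
— Hassan's neighbor: object of the clause headed by 'asked'; is c-commanded by the pronoun; coreference would bind this R-expression — blocked (Principle C).
— Yusuf: possessor inside the subject DP of the matrix clause; does not c-command the pronoun — Principle B does not apply; allowed.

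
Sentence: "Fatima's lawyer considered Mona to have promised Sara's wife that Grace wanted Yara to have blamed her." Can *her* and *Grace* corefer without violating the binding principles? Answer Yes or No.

*Grace* is an R-expression; Principle C requires it to be free (not bound by any c-commanding expression).
— her: object of the clause headed by 'blamed'; the pronoun does not c-command the R-expression — coreference allowed.

Yes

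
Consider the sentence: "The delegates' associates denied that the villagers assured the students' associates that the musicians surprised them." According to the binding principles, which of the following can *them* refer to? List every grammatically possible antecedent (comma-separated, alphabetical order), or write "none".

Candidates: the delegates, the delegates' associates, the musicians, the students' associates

*them* is a pronoun; Principle B requires it to be free in its binding domain — the clause headed by 'surprised'.
— the delegates: possessor inside the subject DP of the matrix clause; does not c-command the pronoun — Principle B does not apply; allowed.
— the delegates' associates: subject of the matrix clause; c-commands the pronoun but lies outside its binding domain — allowed.
— the musicians: subject of the clause headed by 'surprised'; c-commands the pronoun within its binding domain — blocked (Principle B).
— the students' associates: object of the clause headed by 'assured'; c-commands the pronoun but lies outside its binding domain — allowed.

the delegates, the delegates' associates, the students' associates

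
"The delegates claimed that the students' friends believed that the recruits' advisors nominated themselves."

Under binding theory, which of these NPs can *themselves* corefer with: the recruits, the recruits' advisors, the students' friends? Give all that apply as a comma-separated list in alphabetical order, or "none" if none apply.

*themselves* is a reflexive; Principle A requires it to be bound within its binding domain — the clause headed by 'nominated'.
— the recruits: possessor inside the subject DP of the clause headed by 'nominated'; does not c-command the reflexive — cannot bind it (Principle A).
— the recruits' advisors: subject of the clause headed by 'nominated'; c-commands the reflexive within its binding domain — allowed (Principle A).
— the students' friends: subject of the clause headed by 'believed'; c-commands the reflexive but lies outside its binding domain — cannot bind it (Principle A).

the recruits' advisors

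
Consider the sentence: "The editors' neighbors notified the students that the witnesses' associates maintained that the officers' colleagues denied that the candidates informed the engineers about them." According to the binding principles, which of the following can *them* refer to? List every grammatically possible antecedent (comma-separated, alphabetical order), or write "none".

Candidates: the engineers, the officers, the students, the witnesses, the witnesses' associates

*them* is a pronoun; Principle B requires it to be free in its binding domain — the clause headed by 'informed'.
— the engineers: object of the clause headed by 'informed'; c-commands the pronoun within its binding domain — blocked (Principle B).
— the officers: possessor inside the subject DP of the clause headed by 'denied'; does not c-command the pronoun — Principle B does not apply; allowed.
— the students: object of the matrix clause; c-commands the pronoun but lies outside its binding domain — allowed.
— the witnesses: possessor inside the subject DP of the clause headed by 'maintained'; does not c-command the pronoun — Principle B does not apply; allowed.
— the witnesses' associates: subject of the clause headed by 'maintained'; c-commands the pronoun but lies outside its binding domain — allowed.

the officers, the students, the witnesses, the witnesses' associates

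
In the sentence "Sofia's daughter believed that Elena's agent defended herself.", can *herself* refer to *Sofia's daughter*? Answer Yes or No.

No

*herself* is a reflexive; Principle A requires it to be bound within its binding domain — the clause headed by 'defended'.
— Sofia's daughter: subject of the matrix clause; c-commands the reflexive but lies outside its binding domain — cannot bind it (Principle A).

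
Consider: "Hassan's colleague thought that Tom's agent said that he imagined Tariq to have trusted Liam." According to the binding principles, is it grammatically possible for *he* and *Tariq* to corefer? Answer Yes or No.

*he* is a pronoun; Principle B requires it to be free in its binding domain — the clause headed by 'imagined'.
— Tariq: subject of the clause headed by 'trusted'; is c-commanded by the pronoun; coreference would bind this R-expression — blocked (Principle C).

No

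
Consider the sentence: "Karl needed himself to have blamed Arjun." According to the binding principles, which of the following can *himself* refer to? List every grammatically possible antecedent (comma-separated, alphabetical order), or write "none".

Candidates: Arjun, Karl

*himself* is a reflexive; Principle A requires it to be bound within its binding domain — the matrix clause.
— Arjun: object of the clause headed by 'blamed'; does not c-command the reflexive — cannot bind it (Principle A).
— Karl: subject of the matrix clause; c-commands the reflexive within its binding domain — allowed (Principle A).

Karl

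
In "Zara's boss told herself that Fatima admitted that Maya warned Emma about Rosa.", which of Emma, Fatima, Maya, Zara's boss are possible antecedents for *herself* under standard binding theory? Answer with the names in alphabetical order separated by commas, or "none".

Zara's boss

*herself* is a reflexive; Principle A requires it to be bound within its binding domain — the matrix clause.
— Emma: object of the clause headed by 'warned'; does not c-command the reflexive — cannot bind it (Principle A).
— Fatima: subject of the clause headed by 'admitted'; does not c-command the reflexive — cannot bind it (Principle A).
— Maya: subject of the clause headed by 'warned'; does not c-command the reflexive — cannot bind it (Principle A).
— Zara's boss: subject of the matrix clause; c-commands the reflexive within its binding domain — allowed (Principle A).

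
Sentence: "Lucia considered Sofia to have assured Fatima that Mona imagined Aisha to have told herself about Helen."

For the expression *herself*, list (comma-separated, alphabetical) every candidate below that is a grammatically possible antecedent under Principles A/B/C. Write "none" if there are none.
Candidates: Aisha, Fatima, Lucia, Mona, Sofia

*herself* is a reflexive; Principle A requires it to be bound within its binding domain — the clause headed by 'told'.
— Aisha: subject of the clause headed by 'told'; c-commands the reflexive within its binding domain — allowed (Principle A).
— Fatima: object of the clause headed by 'assured'; c-commands the reflexive but lies outside its binding domain — cannot bind it (Principle A).
— Lucia: subject of the matrix clause; c-commands the reflexive but lies outside its binding domain — cannot bind it (Principle A).
— Mona: subject of the clause headed by 'imagined'; c-commands the reflexive but lies outside its binding domain — cannot bind it (Principle A).
— Sofia: subject of the clause headed by 'assured'; c-commands the reflexive but lies outside its binding domain — cannot bind it (Principle A).

Aisha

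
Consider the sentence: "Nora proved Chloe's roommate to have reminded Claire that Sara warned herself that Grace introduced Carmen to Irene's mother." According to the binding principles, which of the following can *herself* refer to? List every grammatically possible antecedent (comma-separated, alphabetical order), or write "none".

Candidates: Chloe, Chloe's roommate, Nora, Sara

Sara

*herself* is a reflexive; Principle A requires it to be bound within its binding domain — the clause headed by 'warned'.
— Chloe: possessor inside the subject DP of the clause headed by 'reminded'; does not c-command the reflexive — cannot bind it (Principle A).
— Chloe's roommate: subject of the clause headed by 'reminded'; c-commands the reflexive but lies outside its binding domain — cannot bind it (Principle A).
— Nora: subject of the matrix clause; c-commands the reflexive but lies outside its binding domain — cannot bind it (Principle A).
— Sara: subject of the clause headed by 'warned'; c-commands the reflexive within its binding domain — allowed (Principle A).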